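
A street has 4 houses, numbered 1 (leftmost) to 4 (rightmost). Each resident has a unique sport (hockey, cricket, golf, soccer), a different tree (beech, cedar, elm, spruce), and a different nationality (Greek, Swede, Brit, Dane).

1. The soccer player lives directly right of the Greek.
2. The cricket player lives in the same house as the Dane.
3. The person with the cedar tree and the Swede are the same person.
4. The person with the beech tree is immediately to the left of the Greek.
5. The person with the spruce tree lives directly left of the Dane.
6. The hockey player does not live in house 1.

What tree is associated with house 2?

So house 1 gets golf for sport.
The soccer player is narrowed to house 3 or 4; consider each.
Placing it in house 3 leads to a contradiction, so it's in house 4.
Clue 1: the Greek is in house 3.
From clue 4, the person with the beech tree must be in house 2.
Clue 2: the cricket player is in house 2.
The Dane is in house 2 (clue 2).
From clue 5, the person with the spruce tree must be in house 1.
The only sport still possible for house 3 is hockey.
So house 3 gets elm for tree.
House 4's tree must be cedar (nothing else left).
From clue 3, the Swede must be in house 4.
House 1 nationality: only Brit fits.
So: house 1 = golf/spruce/Brit, house 2 = cricket/beech/Dane, house 3 = hockey/elm/Greek, house 4 = soccer/cedar/Swede.

beech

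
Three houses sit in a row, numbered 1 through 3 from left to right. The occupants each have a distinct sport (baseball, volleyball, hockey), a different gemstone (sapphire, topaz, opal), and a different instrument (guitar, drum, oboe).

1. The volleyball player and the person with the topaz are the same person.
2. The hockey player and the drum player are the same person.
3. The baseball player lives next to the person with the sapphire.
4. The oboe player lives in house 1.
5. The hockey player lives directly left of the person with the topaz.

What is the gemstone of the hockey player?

Clue 4 places the oboe player in house 1.
Clue 2 places the hockey player in house 2.
Clue 2: the drum player is in house 2.
The person with the topaz is in house 3 (clue 5).
That leaves baseball as the sport for house 1.
House 3's sport must be volleyball (nothing else left).
That leaves guitar as the instrument for house 3.
By clue 3, the person with the sapphire is in house 2.
The only gemstone still possible for house 1 is opal.
So: house 1 = baseball/opal/oboe, house 2 = hockey/sapphire/drum, house 3 = volleyball/topaz/guitar.

sapphire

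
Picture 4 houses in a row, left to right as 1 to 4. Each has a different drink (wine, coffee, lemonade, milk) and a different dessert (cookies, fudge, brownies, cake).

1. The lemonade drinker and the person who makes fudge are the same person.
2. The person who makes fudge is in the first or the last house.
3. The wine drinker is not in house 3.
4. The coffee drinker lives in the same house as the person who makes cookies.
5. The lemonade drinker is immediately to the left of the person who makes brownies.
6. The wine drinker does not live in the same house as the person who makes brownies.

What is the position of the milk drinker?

The lemonade drinker is in house 1 (clue 1).
The person who makes fudge is in house 1 (clue 1).
Clue 5: the person who makes brownies is in house 2.
That leaves milk as the drink for house 2.
So house 3 gets coffee for drink.
The only drink still possible for house 4 is wine.
By clue 4, the person who makes cookies is in house 3.
House 4's dessert must be cake (nothing else left).
So: house 1 = lemonade/fudge, house 2 = milk/brownies, house 3 = coffee/cookies, house 4 = wine/cake.

2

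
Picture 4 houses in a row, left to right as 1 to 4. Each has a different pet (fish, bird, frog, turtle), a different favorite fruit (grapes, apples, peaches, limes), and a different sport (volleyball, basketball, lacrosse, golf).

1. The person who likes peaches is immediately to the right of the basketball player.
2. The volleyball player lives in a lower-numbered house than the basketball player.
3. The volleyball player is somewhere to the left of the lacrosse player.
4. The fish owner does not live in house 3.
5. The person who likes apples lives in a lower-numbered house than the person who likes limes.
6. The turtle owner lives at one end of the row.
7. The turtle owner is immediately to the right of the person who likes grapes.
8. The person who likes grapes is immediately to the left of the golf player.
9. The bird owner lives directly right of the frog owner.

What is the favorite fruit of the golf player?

From clue 7, the turtle owner must be in house 4.
Clue 7 places the person who likes grapes in house 3.
By clue 8, the golf player is in house 4.
The only favorite fruit still possible for house 1 is apples.
House 1 sport: only volleyball fits.
Clue 1 places the person who likes peaches in house 4.
The basketball player is in house 3 (clue 1).
House 3 pet: only bird fits.
House 2 favorite fruit: only limes fits.
House 2 sport: only lacrosse fits.
From clue 9, the frog owner must be in house 2.
House 1's pet must be fish (nothing else left).
So: house 1 = fish/apples/volleyball, house 2 = frog/limes/lacrosse, house 3 = bird/grapes/basketball, house 4 = turtle/peaches/golf.

peaches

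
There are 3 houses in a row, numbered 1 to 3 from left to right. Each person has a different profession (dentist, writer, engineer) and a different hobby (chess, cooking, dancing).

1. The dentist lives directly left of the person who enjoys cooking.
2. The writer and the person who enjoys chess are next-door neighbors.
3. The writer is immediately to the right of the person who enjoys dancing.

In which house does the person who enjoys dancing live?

1

The dentist is narrowed to house 1 or 2; consider each.
Placing it in house 2 leads to a contradiction, so it's in house 1.
Clue 1: the person who enjoys cooking is in house 2.
House 1's hobby must be dancing (nothing else left).
That leaves chess as the hobby for house 3.
From clue 2, the writer must be in house 2.
House 3 profession: only engineer fits.
So: house 1 = dentist/dancing, house 2 = writer/cooking, house 3 = engineer/chess.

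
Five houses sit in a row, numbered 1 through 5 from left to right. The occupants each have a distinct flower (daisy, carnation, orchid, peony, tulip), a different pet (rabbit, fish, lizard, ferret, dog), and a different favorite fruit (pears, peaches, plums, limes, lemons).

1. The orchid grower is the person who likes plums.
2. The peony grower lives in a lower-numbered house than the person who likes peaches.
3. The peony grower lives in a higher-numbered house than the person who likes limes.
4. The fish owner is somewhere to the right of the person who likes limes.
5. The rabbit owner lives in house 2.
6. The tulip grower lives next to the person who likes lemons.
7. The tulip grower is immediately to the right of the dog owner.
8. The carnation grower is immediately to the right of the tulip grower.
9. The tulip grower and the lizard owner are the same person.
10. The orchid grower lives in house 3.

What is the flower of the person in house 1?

daisy

Clue 5: the rabbit owner is in house 2.
The orchid grower is in house 3 (clue 10).
House 1's flower must be daisy (nothing else left).
House 5's flower must be carnation (nothing else left).
The person who likes plums is in house 3 (clue 1).
By clue 8, the tulip grower is in house 4.
The lizard owner is in house 4 (clue 9).
House 2 flower: only peony fits.
From clue 3, the person who likes limes must be in house 1.
Clue 6 places the person who likes lemons in house 5.
The dog owner is in house 3 (clue 7).
The only pet still possible for house 1 is ferret.
So house 5 gets fish for pet.
So house 2 gets pears for favorite fruit.
That leaves peaches as the favorite fruit for house 4.
So: house 1 = daisy/ferret/limes, house 2 = peony/rabbit/pears, house 3 = orchid/dog/plums, house 4 = tulip/lizard/peaches, house 5 = carnation/fish/lemons.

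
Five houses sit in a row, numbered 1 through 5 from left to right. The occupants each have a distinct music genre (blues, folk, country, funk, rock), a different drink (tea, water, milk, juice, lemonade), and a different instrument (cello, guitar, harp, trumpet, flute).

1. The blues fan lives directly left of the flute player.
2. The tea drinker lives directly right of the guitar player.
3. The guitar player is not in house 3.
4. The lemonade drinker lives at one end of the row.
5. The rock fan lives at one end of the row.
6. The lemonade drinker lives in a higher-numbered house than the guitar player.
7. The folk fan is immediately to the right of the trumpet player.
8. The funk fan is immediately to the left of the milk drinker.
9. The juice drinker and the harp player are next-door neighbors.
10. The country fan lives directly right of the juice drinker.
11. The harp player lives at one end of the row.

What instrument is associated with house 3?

trumpet

By clue 6, the lemonade drinker is in house 5.
House 1 drink: only water fits.
The country fan is narrowed to house 3 or 5; consider each.
Placing it in house 3 leads to a contradiction, so it's in house 5.
By clue 10, the juice drinker is in house 4.
That leaves rock as the music genre for house 1.
Clue 8: the funk fan is in house 2.
By clue 8, the milk drinker is in house 3.
Clue 9: the harp player is in house 5.
That leaves tea as the drink for house 2.
From clue 1, the blues fan must be in house 3.
Clue 1: the flute player is in house 4.
Clue 2 places the guitar player in house 1.
The only music genre still possible for house 4 is folk.
From clue 7, the trumpet player must be in house 3.
House 2's instrument must be cello (nothing else left).
So: house 1 = rock/water/guitar, house 2 = funk/tea/cello, house 3 = blues/milk/trumpet, house 4 = folk/juice/flute, house 5 = country/lemonade/harp.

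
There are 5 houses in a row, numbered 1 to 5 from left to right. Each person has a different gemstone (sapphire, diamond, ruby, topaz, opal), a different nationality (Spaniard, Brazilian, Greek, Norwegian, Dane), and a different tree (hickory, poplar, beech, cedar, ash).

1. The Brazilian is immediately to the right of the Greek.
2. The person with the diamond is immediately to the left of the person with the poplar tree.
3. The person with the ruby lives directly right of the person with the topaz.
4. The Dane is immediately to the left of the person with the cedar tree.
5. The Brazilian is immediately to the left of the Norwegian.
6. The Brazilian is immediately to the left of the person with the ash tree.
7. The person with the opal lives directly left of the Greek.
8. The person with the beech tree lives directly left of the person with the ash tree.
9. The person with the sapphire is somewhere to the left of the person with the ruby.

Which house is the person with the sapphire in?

House 5's gemstone must be ruby (nothing else left).
So house 1 gets hickory for tree.
Clue 3: the person with the topaz is in house 4.
The person with the opal is narrowed to house 1 or 2; consider each.
Placing it in house 1 leads to a contradiction, so it's in house 2.
The Greek is in house 3 (clue 7).
From clue 5, the Norwegian must be in house 5.
From clue 6, the person with the ash tree must be in house 5.
Clue 8: the person with the beech tree is in house 4.
House 4's nationality must be Brazilian (nothing else left).
So house 3 gets cedar for tree.
By clue 2, the person with the diamond is in house 1.
By clue 4, the Dane is in house 2.
House 3's gemstone must be sapphire (nothing else left).
House 1 nationality: only Spaniard fits.
The only tree still possible for house 2 is poplar.
So: house 1 = diamond/Spaniard/hickory, house 2 = opal/Dane/poplar, house 3 = sapphire/Greek/cedar, house 4 = topaz/Brazilian/beech, house 5 = ruby/Norwegian/ash.

3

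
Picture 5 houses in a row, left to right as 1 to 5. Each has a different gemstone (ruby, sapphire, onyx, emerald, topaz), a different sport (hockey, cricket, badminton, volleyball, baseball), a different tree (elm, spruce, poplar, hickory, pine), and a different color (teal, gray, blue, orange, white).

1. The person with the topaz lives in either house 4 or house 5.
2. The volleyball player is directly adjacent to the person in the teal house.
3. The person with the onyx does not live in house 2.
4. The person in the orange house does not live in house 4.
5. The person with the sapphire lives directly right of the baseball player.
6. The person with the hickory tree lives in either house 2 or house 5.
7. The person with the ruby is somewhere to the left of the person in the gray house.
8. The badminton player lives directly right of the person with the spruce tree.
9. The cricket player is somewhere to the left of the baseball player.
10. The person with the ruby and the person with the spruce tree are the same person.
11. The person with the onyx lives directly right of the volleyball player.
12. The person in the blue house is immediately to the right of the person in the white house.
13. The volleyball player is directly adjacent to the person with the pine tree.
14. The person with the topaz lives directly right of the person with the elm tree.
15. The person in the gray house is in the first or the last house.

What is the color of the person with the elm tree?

white

The person in the gray house is in house 5 (clue 15).
The person with the topaz is narrowed to house 4 or 5; consider each.
Placing it in house 5 leads to a contradiction, so it's in house 4.
From clue 14, the person with the elm tree must be in house 3.
The only tree still possible for house 4 is poplar.
That leaves hockey as the sport for house 5.
So house 4 gets blue for color.
Clue 12 places the person in the white house in house 3.
So house 1 gets cricket for sport.
The only sport still possible for house 3 is badminton.
House 2 color: only orange fits.
The volleyball player is in house 2 (clue 2).
The person with the spruce tree is in house 2 (clue 8).
Clue 10 places the person with the ruby in house 2.
From clue 11, the person with the onyx must be in house 3.
The person with the pine tree is in house 1 (clue 13).
That leaves emerald as the gemstone for house 1.
House 5 gemstone: only sapphire fits.
House 4's sport must be baseball (nothing else left).
That leaves hickory as the tree for house 5.
The only color still possible for house 1 is teal.
So: house 1 = emerald/cricket/pine/teal, house 2 = ruby/volleyball/spruce/orange, house 3 = onyx/badminton/elm/white, house 4 = topaz/baseball/poplar/blue, house 5 = sapphire/hockey/hickory/gray.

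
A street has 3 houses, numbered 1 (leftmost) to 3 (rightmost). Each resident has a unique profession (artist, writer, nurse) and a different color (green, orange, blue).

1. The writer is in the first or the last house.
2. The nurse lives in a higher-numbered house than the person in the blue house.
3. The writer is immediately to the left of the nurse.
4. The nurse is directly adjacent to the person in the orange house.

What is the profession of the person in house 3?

Clue 3: the writer is in house 1.
Clue 3: the nurse is in house 2.
That leaves artist as the profession for house 3.
The person in the blue house is in house 1 (clue 2).
The only color still possible for house 2 is green.
House 3 color: only orange fits.
So: house 1 = writer/blue, house 2 = nurse/green, house 3 = artist/orange.

artist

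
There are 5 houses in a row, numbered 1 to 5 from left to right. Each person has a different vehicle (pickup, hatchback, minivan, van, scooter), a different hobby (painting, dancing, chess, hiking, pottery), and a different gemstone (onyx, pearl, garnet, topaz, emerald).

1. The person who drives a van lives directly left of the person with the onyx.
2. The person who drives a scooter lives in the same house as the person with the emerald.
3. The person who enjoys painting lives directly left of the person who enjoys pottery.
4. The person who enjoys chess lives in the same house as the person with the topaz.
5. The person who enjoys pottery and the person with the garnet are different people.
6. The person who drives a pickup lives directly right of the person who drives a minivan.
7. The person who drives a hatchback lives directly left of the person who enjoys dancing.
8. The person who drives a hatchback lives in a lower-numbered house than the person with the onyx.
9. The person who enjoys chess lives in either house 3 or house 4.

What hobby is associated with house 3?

chess

The person who enjoys chess is narrowed to house 3 or 4; consider each.
Placing it in house 4 leads to a contradiction, so it's in house 3.
By clue 4, the person with the topaz is in house 3.
The person who enjoys painting is narrowed to house 1 or 4; consider each.
Placing it in house 1 leads to a contradiction, so it's in house 4.
From clue 3, the person who enjoys pottery must be in house 5.
That leaves hiking as the hobby for house 1.
That leaves dancing as the hobby for house 2.
By clue 7, the person who drives a hatchback is in house 1.
The person who drives a van is narrowed to house 3 or 4; consider each.
Placing it in house 4 leads to a contradiction, so it's in house 3.
Clue 1: the person with the onyx is in house 4.
The person who drives a pickup is in house 5 (clue 6).
Clue 6 places the person who drives a minivan in house 4.
House 2's vehicle must be scooter (nothing else left).
Clue 2: the person with the emerald is in house 2.
House 5 gemstone: only pearl fits.
So house 1 gets garnet for gemstone.
So: house 1 = hatchback/hiking/garnet, house 2 = scooter/dancing/emerald, house 3 = van/chess/topaz, house 4 = minivan/painting/onyx, house 5 = pickup/pottery/pearl.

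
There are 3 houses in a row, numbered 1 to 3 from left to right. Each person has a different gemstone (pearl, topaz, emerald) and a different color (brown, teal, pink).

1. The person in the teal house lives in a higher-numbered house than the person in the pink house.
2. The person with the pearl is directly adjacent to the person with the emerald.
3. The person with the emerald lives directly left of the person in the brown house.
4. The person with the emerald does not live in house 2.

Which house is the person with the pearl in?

2

By clue 4, the person with the emerald is in house 1.
House 1's color must be pink (nothing else left).
From clue 2, the person with the pearl must be in house 2.
The person in the brown house is in house 2 (clue 3).
So house 3 gets topaz for gemstone.
House 3's color must be teal (nothing else left).
So: house 1 = emerald/pink, house 2 = pearl/brown, house 3 = topaz/teal.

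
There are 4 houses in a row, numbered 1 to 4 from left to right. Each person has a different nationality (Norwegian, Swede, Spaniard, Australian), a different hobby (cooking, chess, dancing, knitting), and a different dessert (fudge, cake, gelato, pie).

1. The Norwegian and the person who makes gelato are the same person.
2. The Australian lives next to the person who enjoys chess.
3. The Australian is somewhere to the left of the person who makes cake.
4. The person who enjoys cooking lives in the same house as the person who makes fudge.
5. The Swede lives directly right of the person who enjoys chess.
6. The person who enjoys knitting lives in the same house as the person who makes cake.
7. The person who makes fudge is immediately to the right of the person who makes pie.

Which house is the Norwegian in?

The Australian is narrowed to house 1 or 2 or 3; consider each.
Placing it in house 1 and house 3 leads to a contradiction, so it's in house 2.
Clue 5 places the person who enjoys chess in house 3.
House 4 nationality: only Swede fits.
House 1 hobby: only dancing fits.
That leaves cooking as the hobby for house 2.
House 4 hobby: only knitting fits.
The person who makes fudge is in house 2 (clue 4).
From clue 6, the person who makes cake must be in house 4.
From clue 7, the person who makes pie must be in house 1.
That leaves gelato as the dessert for house 3.
By clue 1, the Norwegian is in house 3.
House 1's nationality must be Spaniard (nothing else left).
So: house 1 = Spaniard/dancing/pie, house 2 = Australian/cooking/fudge, house 3 = Norwegian/chess/gelato, house 4 = Swede/knitting/cake.

3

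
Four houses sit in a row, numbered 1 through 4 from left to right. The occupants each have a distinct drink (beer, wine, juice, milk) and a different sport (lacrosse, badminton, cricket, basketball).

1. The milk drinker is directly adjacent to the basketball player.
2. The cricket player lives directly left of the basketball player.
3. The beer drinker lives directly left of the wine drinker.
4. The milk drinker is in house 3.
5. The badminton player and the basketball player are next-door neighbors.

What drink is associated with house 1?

Clue 4: the milk drinker is in house 3.
By clue 3, the beer drinker is in house 1.
Clue 3 places the wine drinker in house 2.
That leaves juice as the drink for house 4.
The badminton player is narrowed to house 1 or 3; consider each.
Placing it in house 1 leads to a contradiction, so it's in house 3.
House 1's sport must be cricket (nothing else left).
By clue 2, the basketball player is in house 2.
That leaves lacrosse as the sport for house 4.
So: house 1 = beer/cricket, house 2 = wine/basketball, house 3 = milk/badminton, house 4 = juice/lacrosse.

beer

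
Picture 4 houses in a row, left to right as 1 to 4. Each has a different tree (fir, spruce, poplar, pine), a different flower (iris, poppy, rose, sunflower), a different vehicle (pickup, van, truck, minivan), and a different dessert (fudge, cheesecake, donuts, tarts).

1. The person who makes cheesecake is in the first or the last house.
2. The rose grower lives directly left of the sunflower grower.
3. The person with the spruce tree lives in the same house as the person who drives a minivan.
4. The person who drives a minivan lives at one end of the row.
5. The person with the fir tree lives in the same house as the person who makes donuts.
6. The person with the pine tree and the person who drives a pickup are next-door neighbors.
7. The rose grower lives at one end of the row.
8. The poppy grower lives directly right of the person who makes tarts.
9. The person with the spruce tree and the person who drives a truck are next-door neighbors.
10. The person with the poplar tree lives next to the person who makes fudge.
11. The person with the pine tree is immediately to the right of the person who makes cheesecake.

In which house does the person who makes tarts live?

3

By clue 7, the rose grower is in house 1.
Clue 11 places the person with the pine tree in house 2.
Clue 11: the person who makes cheesecake is in house 1.
Clue 2: the sunflower grower is in house 2.
The person with the fir tree is narrowed to house 3 or 4; consider each.
Placing it in house 3 leads to a contradiction, so it's in house 4.
Clue 5 places the person who makes donuts in house 4.
House 1 tree: only spruce fits.
So house 3 gets poplar for tree.
From clue 3, the person who drives a minivan must be in house 1.
From clue 9, the person who drives a truck must be in house 2.
Clue 10 places the person who makes fudge in house 2.
The only vehicle still possible for house 4 is van.
House 3 dessert: only tarts fits.
From clue 8, the poppy grower must be in house 4.
House 3's flower must be iris (nothing else left).
House 3's vehicle must be pickup (nothing else left).
So: house 1 = spruce/rose/minivan/cheesecake, house 2 = pine/sunflower/truck/fudge, house 3 = poplar/iris/pickup/tarts, house 4 = fir/poppy/van/donuts.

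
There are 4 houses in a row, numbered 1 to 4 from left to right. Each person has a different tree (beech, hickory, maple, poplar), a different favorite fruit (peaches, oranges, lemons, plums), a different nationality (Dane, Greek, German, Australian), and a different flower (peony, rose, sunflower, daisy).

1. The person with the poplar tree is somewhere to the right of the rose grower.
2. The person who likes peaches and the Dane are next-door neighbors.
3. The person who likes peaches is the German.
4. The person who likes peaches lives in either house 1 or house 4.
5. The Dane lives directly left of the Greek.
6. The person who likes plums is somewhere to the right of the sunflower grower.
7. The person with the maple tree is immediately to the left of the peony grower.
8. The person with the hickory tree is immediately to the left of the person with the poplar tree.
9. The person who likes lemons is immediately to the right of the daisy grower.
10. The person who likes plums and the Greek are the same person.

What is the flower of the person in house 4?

House 4 flower: only peony fits.
By clue 7, the person with the maple tree is in house 3.
From clue 8, the person with the hickory tree must be in house 1.
By clue 8, the person with the poplar tree is in house 2.
House 4 tree: only beech fits.
The rose grower is in house 1 (clue 1).
The only favorite fruit still possible for house 2 is oranges.
That leaves peaches as the favorite fruit for house 1.
From clue 2, the Dane must be in house 2.
Clue 3 places the German in house 1.
By clue 5, the Greek is in house 3.
The person who likes plums is in house 3 (clue 10).
So house 4 gets lemons for favorite fruit.
House 4 nationality: only Australian fits.
Clue 6: the sunflower grower is in house 2.
Clue 9 places the daisy grower in house 3.
So: house 1 = hickory/peaches/German/rose, house 2 = poplar/oranges/Dane/sunflower, house 3 = maple/plums/Greek/daisy, house 4 = beech/lemons/Australian/peony.

peony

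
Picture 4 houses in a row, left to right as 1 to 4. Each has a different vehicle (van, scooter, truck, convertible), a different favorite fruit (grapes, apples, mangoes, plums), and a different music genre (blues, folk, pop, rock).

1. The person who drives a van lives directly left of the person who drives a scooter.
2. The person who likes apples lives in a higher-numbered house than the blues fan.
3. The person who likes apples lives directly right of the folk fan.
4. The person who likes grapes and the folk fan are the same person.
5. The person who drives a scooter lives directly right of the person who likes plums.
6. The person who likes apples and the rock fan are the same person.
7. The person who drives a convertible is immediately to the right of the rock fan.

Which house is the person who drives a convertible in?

The only music genre still possible for house 4 is pop.
That leaves mangoes as the favorite fruit for house 4.
So house 3 gets rock for music genre.
The person who likes apples is in house 3 (clue 6).
Clue 7: the person who drives a convertible is in house 4.
Clue 3 places the folk fan in house 2.
By clue 4, the person who likes grapes is in house 2.
House 1 favorite fruit: only plums fits.
The only music genre still possible for house 1 is blues.
Clue 5: the person who drives a scooter is in house 2.
That leaves truck as the vehicle for house 3.
That leaves van as the vehicle for house 1.
So: house 1 = van/plums/blues, house 2 = scooter/grapes/folk, house 3 = truck/apples/rock, house 4 = convertible/mangoes/pop.

4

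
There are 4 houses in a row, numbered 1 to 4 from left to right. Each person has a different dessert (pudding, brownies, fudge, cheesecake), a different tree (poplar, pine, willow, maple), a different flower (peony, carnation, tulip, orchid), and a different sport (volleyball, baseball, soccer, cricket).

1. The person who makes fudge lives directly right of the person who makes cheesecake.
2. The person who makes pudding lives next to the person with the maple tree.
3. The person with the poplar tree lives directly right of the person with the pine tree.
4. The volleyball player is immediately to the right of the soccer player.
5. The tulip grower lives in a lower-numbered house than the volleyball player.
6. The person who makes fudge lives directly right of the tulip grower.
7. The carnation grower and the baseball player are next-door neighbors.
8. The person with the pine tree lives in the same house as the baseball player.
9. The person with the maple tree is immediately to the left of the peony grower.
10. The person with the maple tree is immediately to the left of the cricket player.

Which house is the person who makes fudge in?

2

The person who makes cheesecake is narrowed to house 1 or 2 or 3; consider each.
Placing it in house 2 and house 3 leads to a contradiction, so it's in house 1.
From clue 1, the person who makes fudge must be in house 2.
The tulip grower is in house 1 (clue 6).
The person who makes brownies is narrowed to house 3 or 4; consider each.
Placing it in house 4 leads to a contradiction, so it's in house 3.
That leaves pudding as the dessert for house 4.
From clue 2, the person with the maple tree must be in house 3.
The peony grower is in house 4 (clue 9).
Clue 10: the cricket player is in house 4.
From clue 3, the person with the poplar tree must be in house 2.
By clue 3, the person with the pine tree is in house 1.
The baseball player is in house 1 (clue 8).
The only tree still possible for house 4 is willow.
So house 2 gets soccer for sport.
That leaves volleyball as the sport for house 3.
Clue 7: the carnation grower is in house 2.
House 3's flower must be orchid (nothing else left).
So: house 1 = cheesecake/pine/tulip/baseball, house 2 = fudge/poplar/carnation/soccer, house 3 = brownies/maple/orchid/volleyball, house 4 = pudding/willow/peony/cricket.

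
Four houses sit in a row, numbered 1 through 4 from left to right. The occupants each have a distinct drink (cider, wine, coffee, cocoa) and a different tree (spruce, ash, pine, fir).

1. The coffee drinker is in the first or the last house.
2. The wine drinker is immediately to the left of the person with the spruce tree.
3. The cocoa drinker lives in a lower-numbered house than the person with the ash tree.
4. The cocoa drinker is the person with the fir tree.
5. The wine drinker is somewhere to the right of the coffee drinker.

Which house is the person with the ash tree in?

The coffee drinker is in house 1 (clue 5).
House 4's drink must be cider (nothing else left).
House 1's tree must be pine (nothing else left).
House 2's tree must be fir (nothing else left).
By clue 4, the cocoa drinker is in house 2.
So house 3 gets wine for drink.
Clue 2 places the person with the spruce tree in house 4.
So house 3 gets ash for tree.
So: house 1 = coffee/pine, house 2 = cocoa/fir, house 3 = wine/ash, house 4 = cider/spruce.

3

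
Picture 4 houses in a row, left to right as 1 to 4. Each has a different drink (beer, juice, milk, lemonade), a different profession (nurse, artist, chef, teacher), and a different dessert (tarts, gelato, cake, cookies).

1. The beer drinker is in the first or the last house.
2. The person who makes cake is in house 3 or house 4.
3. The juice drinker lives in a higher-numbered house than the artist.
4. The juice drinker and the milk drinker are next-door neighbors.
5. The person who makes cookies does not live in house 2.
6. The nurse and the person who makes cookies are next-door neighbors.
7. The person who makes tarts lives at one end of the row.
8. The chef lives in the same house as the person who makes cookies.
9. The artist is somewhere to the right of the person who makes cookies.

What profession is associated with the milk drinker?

artist

Clue 9: the person who makes cookies is in house 1.
The only dessert still possible for house 2 is gelato.
That leaves cake as the dessert for house 3.
That leaves tarts as the dessert for house 4.
The nurse is in house 2 (clue 6).
From clue 8, the chef must be in house 1.
So house 3 gets artist for profession.
House 4's profession must be teacher (nothing else left).
By clue 3, the juice drinker is in house 4.
Clue 4 places the milk drinker in house 3.
House 2 drink: only lemonade fits.
House 1 drink: only beer fits.
So: house 1 = beer/chef/cookies, house 2 = lemonade/nurse/gelato, house 3 = milk/artist/cake, house 4 = juice/teacher/tarts.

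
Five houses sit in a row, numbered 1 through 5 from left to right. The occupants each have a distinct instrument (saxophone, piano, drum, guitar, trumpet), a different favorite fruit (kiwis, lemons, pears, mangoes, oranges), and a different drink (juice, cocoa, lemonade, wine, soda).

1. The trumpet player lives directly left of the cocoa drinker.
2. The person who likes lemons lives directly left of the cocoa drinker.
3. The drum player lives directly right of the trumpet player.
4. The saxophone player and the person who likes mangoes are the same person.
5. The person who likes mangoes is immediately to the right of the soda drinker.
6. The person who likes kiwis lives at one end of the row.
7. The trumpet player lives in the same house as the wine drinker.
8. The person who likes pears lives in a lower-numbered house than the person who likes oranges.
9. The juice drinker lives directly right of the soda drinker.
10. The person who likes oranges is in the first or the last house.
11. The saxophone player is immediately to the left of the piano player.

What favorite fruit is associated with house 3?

pears

The person who likes oranges is in house 5 (clue 10).
House 1's favorite fruit must be kiwis (nothing else left).
The only instrument still possible for house 1 is guitar.
The drum player is narrowed to house 3 or 4 or 5; consider each.
Placing it in house 3 and house 4 leads to a contradiction, so it's in house 5.
By clue 3, the trumpet player is in house 4.
Clue 7: the wine drinker is in house 4.
House 2 instrument: only saxophone fits.
So house 3 gets piano for instrument.
By clue 1, the cocoa drinker is in house 5.
The person who likes lemons is in house 4 (clue 2).
The person who likes mangoes is in house 2 (clue 4).
The soda drinker is in house 1 (clue 5).
From clue 9, the juice drinker must be in house 2.
House 3 favorite fruit: only pears fits.
That leaves lemonade as the drink for house 3.
So: house 1 = guitar/kiwis/soda, house 2 = saxophone/mangoes/juice, house 3 = piano/pears/lemonade, house 4 = trumpet/lemons/wine, house 5 = drum/oranges/cocoa.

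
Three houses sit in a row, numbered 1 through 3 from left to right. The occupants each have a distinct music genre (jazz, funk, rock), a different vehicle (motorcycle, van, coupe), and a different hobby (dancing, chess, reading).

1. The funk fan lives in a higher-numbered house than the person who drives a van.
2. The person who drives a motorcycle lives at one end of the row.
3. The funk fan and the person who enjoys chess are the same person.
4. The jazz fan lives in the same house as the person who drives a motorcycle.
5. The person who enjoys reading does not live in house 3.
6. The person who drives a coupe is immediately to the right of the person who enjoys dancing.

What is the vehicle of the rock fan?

van

So house 3 gets chess for hobby.
The funk fan is in house 3 (clue 3).
House 2's music genre must be rock (nothing else left).
From clue 4, the person who drives a motorcycle must be in house 1.
House 1's music genre must be jazz (nothing else left).
So house 2 gets van for vehicle.
House 3 vehicle: only coupe fits.
By clue 6, the person who enjoys dancing is in house 2.
House 1 hobby: only reading fits.
So: house 1 = jazz/motorcycle/reading, house 2 = rock/van/dancing, house 3 = funk/coupe/chess.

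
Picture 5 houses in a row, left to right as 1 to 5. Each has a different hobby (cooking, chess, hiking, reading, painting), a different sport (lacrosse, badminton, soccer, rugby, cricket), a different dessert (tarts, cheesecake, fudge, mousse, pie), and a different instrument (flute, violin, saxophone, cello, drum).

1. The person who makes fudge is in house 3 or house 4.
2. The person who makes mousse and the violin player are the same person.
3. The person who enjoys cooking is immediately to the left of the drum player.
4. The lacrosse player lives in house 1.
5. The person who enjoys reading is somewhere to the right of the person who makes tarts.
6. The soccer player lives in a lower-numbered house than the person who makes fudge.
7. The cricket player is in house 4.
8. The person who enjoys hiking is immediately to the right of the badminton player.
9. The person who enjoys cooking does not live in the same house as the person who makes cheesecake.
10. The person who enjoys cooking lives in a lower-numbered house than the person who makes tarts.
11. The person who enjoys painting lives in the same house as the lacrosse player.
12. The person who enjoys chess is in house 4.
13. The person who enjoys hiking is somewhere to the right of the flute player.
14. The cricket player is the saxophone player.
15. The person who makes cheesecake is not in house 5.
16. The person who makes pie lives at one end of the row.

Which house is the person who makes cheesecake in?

By clue 4, the lacrosse player is in house 1.
By clue 7, the cricket player is in house 4.
By clue 11, the person who enjoys painting is in house 1.
Clue 12 places the person who enjoys chess in house 4.
From clue 14, the saxophone player must be in house 4.
So house 5 gets rugby for sport.
By clue 3, the person who enjoys cooking is in house 2.
By clue 3, the drum player is in house 3.
By clue 8, the person who enjoys hiking is in house 3.
Clue 8 places the badminton player in house 2.
The only hobby still possible for house 5 is reading.
House 3 sport: only soccer fits.
That leaves mousse as the dessert for house 2.
So house 5 gets pie for dessert.
By clue 2, the violin player is in house 2.
From clue 6, the person who makes fudge must be in house 4.
House 1's dessert must be cheesecake (nothing else left).
That leaves tarts as the dessert for house 3.
The only instrument still possible for house 5 is cello.
That leaves flute as the instrument for house 1.
So: house 1 = painting/lacrosse/cheesecake/flute, house 2 = cooking/badminton/mousse/violin, house 3 = hiking/soccer/tarts/drum, house 4 = chess/cricket/fudge/saxophone, house 5 = reading/rugby/pie/cello.

1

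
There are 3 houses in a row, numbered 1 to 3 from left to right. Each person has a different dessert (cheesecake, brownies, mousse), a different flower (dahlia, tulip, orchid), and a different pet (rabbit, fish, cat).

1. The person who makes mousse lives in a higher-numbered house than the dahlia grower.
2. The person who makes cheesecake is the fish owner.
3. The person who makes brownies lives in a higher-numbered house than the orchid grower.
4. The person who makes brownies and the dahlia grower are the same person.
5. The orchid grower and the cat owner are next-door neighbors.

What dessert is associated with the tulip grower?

From clue 4, the person who makes brownies must be in house 2.
The dahlia grower is in house 2 (clue 4).
House 1 dessert: only cheesecake fits.
House 3's dessert must be mousse (nothing else left).
House 1's flower must be orchid (nothing else left).
The only flower still possible for house 3 is tulip.
By clue 2, the fish owner is in house 1.
The cat owner is in house 2 (clue 5).
That leaves rabbit as the pet for house 3.
So: house 1 = cheesecake/orchid/fish, house 2 = brownies/dahlia/cat, house 3 = mousse/tulip/rabbit.

mousse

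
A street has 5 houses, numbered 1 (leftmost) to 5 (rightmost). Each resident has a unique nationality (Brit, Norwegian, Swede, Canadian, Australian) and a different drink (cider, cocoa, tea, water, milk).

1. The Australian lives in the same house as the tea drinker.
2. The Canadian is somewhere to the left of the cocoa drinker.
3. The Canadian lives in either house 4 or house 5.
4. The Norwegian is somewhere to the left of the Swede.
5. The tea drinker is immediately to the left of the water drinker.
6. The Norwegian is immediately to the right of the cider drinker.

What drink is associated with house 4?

The Canadian is in house 4 (clue 3).
The cocoa drinker is in house 5 (clue 2).
The Norwegian is narrowed to house 2 or 3; consider each.
Placing it in house 3 leads to a contradiction, so it's in house 2.
The cider drinker is in house 1 (clue 6).
From clue 1, the Australian must be in house 3.
From clue 1, the tea drinker must be in house 3.
Clue 5 places the water drinker in house 4.
House 1 nationality: only Brit fits.
So house 5 gets Swede for nationality.
That leaves milk as the drink for house 2.
So: house 1 = Brit/cider, house 2 = Norwegian/milk, house 3 = Australian/tea, house 4 = Canadian/water, house 5 = Swede/cocoa.

water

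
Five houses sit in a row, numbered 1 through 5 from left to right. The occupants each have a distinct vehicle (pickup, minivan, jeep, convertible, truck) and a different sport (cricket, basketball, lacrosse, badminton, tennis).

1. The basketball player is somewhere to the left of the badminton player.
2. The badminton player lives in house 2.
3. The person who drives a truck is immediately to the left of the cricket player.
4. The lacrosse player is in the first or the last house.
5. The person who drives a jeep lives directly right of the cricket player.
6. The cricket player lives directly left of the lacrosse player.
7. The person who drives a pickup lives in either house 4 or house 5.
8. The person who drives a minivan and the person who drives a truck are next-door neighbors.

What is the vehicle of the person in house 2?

minivan

Clue 2: the badminton player is in house 2.
From clue 6, the cricket player must be in house 4.
Clue 6 places the lacrosse player in house 5.
From clue 1, the basketball player must be in house 1.
By clue 3, the person who drives a truck is in house 3.
Clue 5: the person who drives a jeep is in house 5.
House 1 vehicle: only convertible fits.
House 2 vehicle: only minivan fits.
House 4's vehicle must be pickup (nothing else left).
That leaves tennis as the sport for house 3.
So: house 1 = convertible/basketball, house 2 = minivan/badminton, house 3 = truck/tennis, house 4 = pickup/cricket, house 5 = jeep/lacrosse.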